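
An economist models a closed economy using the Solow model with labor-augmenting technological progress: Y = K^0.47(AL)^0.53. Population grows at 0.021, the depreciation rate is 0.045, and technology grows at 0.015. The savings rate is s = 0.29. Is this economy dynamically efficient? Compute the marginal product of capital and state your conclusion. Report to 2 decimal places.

Capital per effective worker breaks even when investment replaces (n + g + δ)·k; here n + g + δ = 0.081.
Steady-state k*: s·k^0.47 = 0.081·k gives k* = (0.29/0.081)^(1/0.53) ≈ 11.0948.
MPK = 0.47·11.0948^(-0.53) ≈ 0.1313.
MPK > n+g+δ = 0.081, so the economy is dynamically efficient (under-saving).

dynamically efficient; MPK ≈ 0.13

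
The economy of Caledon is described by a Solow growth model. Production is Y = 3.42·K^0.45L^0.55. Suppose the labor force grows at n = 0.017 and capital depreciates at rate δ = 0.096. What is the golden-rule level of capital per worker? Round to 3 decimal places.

k_gold ≈ 115.374

Capital per worker breaks even when investment replaces (n + δ)·k; here n + δ = 0.113.
Golden rule sets MPK = n+δ: 0.45·3.42·k^(0.45−1) = 0.113, so k_gold = (0.45·3.42/0.113)^(1/0.55) ≈ 115.3744.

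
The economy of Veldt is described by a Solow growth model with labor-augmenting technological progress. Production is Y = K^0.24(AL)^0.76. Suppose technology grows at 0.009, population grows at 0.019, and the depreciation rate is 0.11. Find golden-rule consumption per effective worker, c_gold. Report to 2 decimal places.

n + g + δ = 0.019 + 0.009 + 0.11 = 0.138.
Setting f'(k) = n+g+δ gives 0.24·k^(0.24−1) = 0.138, hence k_gold = (0.24/0.138)^(1/0.76) ≈ 2.0712.
y_gold = 2.0712^0.24 ≈ 1.1910.
c_gold = y_gold − (n+g+δ)·k_gold = 1.1910 − 0.138·2.0712 ≈ 0.9051.

c_gold ≈ 0.91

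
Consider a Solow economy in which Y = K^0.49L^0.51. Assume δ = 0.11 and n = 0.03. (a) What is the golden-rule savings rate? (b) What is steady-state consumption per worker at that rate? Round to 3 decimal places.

(a) s_gold = 0.490; (b) c_gold ≈ 1.699

The effective depreciation rate is n + δ = 0.03 + 0.11 = 0.14.
For Cobb-Douglas, s_gold equals capital's share: s_gold = 0.49.
Maximizing c = f(k) − (n+δ)·k gives f'(k) = n+δ, i.e. 0.49·k^(0.49−1) = 0.14, so k_gold = (0.49/0.14)^(1/0.51) ≈ 11.6627.
y_gold = 11.6627^0.49 ≈ 3.3322; c_gold = (1−0.49)·y_gold ≈ 1.6994.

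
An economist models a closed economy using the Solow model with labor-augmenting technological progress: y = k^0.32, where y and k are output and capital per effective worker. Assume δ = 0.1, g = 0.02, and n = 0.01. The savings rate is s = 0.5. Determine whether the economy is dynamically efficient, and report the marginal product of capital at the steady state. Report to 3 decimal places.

n + g + δ = 0.01 + 0.02 + 0.1 = 0.13.
Steady-state k*: s·k^0.32 = 0.13·k gives k* = (0.5/0.13)^(1/0.68) ≈ 7.2499.
MPK = 0.32·7.2499^(-0.68) ≈ 0.0832.
MPK < n+g+δ = 0.13, so the economy is dynamically inefficient (over-saving).

dynamically inefficient; MPK ≈ 0.083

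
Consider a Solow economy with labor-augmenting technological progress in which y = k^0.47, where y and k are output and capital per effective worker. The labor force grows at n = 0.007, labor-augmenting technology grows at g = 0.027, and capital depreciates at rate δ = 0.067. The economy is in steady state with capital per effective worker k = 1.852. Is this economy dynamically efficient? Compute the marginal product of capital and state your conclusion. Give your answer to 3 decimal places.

The effective depreciation rate is n + g + δ = 0.007 + 0.027 + 0.067 = 0.101.
MPK = 0.47·k^(0.47−1) = 0.47·1.852^(-0.53) ≈ 0.3390.
MPK > 0.101, so the economy is dynamically efficient (under-saving).

dynamically efficient; MPK ≈ 0.339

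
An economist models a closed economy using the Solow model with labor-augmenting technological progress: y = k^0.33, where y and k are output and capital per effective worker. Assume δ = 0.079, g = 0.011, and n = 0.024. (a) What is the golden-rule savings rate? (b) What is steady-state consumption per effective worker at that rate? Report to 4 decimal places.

n + g + δ = 0.024 + 0.011 + 0.079 = 0.114.
For Cobb-Douglas, s_gold equals capital's share: s_gold = 0.33.
Maximizing c = f(k) − (n+g+δ)·k gives f'(k) = n+g+δ, i.e. 0.33·k^(0.33−1) = 0.114, so k_gold = (0.33/0.114)^(1/0.67) ≈ 4.8862.
y_gold = 4.8862^0.33 ≈ 1.6880; c_gold = (1−0.33)·y_gold ≈ 1.1309.

(a) s_gold = 0.3300; (b) c_gold ≈ 1.1309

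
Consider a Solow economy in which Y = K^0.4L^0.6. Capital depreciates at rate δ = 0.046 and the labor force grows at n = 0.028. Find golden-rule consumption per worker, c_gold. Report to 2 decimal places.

The effective depreciation rate is n + δ = 0.028 + 0.046 = 0.074.
At the golden rule the marginal product of capital equals n+δ: 0.4·k^(0.4−1) = 0.074. Solving, k_gold = (0.4/0.074)^(1/0.6) ≈ 16.6487.
y_gold = 16.6487^0.4 ≈ 3.0800.
c_gold = y_gold − (n+δ)·k_gold = 3.0800 − 0.074·16.6487 ≈ 1.8480.

c_gold ≈ 1.85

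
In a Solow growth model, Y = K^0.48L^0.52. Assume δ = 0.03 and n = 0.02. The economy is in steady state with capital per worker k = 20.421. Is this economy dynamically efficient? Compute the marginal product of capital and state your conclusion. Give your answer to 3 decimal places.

Break-even investment rate: n + δ = 0.02 + 0.03 = 0.05.
MPK = 0.48·k^(0.48−1) = 0.48·20.421^(-0.52) ≈ 0.1000.
MPK > 0.05, so the economy is dynamically efficient (under-saving).

dynamically efficient; MPK ≈ 0.100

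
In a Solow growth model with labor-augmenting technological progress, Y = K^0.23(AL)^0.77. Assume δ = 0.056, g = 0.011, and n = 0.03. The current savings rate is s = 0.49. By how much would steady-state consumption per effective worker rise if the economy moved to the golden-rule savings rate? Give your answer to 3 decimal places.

The effective depreciation rate is n + g + δ = 0.03 + 0.011 + 0.056 = 0.097.
Current steady state (s = 0.49): k* = (0.49/0.097)^(1/0.77) ≈ 8.1948, y* = 8.1948^0.23 ≈ 1.6222, c* = (1−0.49)·1.6222 ≈ 0.8273.
Golden rule sets MPK = n+g+δ: 0.23·k^(0.23−1) = 0.097, so k_gold = (0.23/0.097)^(1/0.77) ≈ 3.0687.
y_gold = 3.0687^0.23 ≈ 1.2942, c_gold = y_gold − 0.097·k_gold ≈ 0.9965.
Gain: Δc = 0.9965 − 0.8273 ≈ 0.1692.

Δc ≈ 0.169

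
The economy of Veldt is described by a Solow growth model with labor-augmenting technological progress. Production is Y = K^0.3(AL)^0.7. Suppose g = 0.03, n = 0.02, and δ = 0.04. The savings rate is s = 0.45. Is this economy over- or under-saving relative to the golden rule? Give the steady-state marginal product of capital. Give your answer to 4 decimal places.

over-saving; MPK ≈ 0.0600

Break-even investment rate: n + g + δ = 0.02 + 0.03 + 0.04 = 0.09.
Steady-state k*: s·k^0.3 = 0.09·k gives k* = (0.45/0.09)^(1/0.7) ≈ 9.9662.
MPK = 0.3·9.9662^(-0.7) ≈ 0.0600.
MPK < n+g+δ = 0.09, so the economy is dynamically inefficient (over-saving).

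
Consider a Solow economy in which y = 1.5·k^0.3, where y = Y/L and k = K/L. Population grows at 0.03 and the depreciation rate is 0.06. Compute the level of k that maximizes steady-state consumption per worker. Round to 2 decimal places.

Break-even investment rate: n + δ = 0.03 + 0.06 = 0.09.
Setting f'(k) = n+δ gives 0.3·1.5·k^(0.3−1) = 0.09, hence k_gold = (0.3·1.5/0.09)^(1/0.7) ≈ 9.9662.

k_gold ≈ 9.97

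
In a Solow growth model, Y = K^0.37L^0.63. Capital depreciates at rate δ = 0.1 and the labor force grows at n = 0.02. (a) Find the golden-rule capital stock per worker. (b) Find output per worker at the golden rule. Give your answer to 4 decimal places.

The effective depreciation rate is n + δ = 0.02 + 0.1 = 0.12.
Golden rule sets MPK = n+δ: 0.37·k^(0.37−1) = 0.12, so k_gold = (0.37/0.12)^(1/0.63) ≈ 5.9734.
y_gold = 5.9734^0.37 ≈ 1.9373.

(a) k_gold ≈ 5.9734; (b) y_gold ≈ 1.9373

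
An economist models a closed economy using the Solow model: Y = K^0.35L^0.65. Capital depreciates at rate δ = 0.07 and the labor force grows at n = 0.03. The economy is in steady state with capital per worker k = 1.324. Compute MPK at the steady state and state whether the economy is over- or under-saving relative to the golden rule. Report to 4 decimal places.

under-saving; MPK ≈ 0.2916

n + δ = 0.03 + 0.07 = 0.1.
MPK = 0.35·k^(0.35−1) = 0.35·1.324^(-0.65) ≈ 0.2916.
MPK > 0.1, so the economy is dynamically efficient (under-saving).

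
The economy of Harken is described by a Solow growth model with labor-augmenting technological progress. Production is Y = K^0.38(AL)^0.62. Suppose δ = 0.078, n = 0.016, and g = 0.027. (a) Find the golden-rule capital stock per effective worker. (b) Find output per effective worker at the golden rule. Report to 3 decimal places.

(a) k_gold ≈ 6.333; (b) y_gold ≈ 2.017

n + g + δ = 0.016 + 0.027 + 0.078 = 0.121.
Setting f'(k) = n+g+δ gives 0.38·k^(0.38−1) = 0.121, hence k_gold = (0.38/0.121)^(1/0.62) ≈ 6.3330.
y_gold = 6.3330^0.38 ≈ 2.0166.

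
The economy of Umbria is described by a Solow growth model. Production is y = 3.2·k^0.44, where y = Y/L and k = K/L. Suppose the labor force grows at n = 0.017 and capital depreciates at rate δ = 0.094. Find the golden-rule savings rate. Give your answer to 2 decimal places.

s_gold = 0.44

Capital per worker breaks even when investment replaces (n + δ)·k; here n + δ = 0.111.
At the golden rule MPK = n+δ, and in any Cobb-Douglas steady state s = (n+δ)·k/y = MPK·k/y = capital's share 0.44.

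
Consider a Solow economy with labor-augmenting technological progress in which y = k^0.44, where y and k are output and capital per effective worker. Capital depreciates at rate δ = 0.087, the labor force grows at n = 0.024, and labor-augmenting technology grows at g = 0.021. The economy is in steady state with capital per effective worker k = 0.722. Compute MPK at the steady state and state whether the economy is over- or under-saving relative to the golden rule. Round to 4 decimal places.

under-saving; MPK ≈ 0.5280

Capital per effective worker breaks even when investment replaces (n + g + δ)·k; here n + g + δ = 0.132.
MPK = 0.44·k^(0.44−1) = 0.44·0.722^(-0.56) ≈ 0.5280.
MPK > 0.132, so the economy is dynamically efficient (under-saving).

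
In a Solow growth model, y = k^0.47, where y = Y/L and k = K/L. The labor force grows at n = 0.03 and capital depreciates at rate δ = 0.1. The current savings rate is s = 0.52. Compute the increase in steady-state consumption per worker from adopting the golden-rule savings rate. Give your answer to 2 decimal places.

Break-even investment rate: n + δ = 0.03 + 0.1 = 0.13.
Current steady state (s = 0.52): k* = (0.52/0.13)^(1/0.53) ≈ 13.6761, y* = 13.6761^0.47 ≈ 3.4190, c* = (1−0.52)·3.4190 ≈ 1.6411.
At the golden rule the marginal product of capital equals n+δ: 0.47·k^(0.47−1) = 0.13. Solving, k_gold = (0.47/0.13)^(1/0.53) ≈ 11.3011.
y_gold = 11.3011^0.47 ≈ 3.1258, c_gold = y_gold − 0.13·k_gold ≈ 1.6567.
Gain: Δc = 1.6567 − 1.6411 ≈ 0.0156.

Δc ≈ 0.02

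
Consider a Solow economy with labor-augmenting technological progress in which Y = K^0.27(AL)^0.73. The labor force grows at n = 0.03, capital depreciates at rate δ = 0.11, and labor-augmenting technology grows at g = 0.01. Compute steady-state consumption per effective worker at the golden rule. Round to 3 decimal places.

The effective depreciation rate is n + g + δ = 0.03 + 0.01 + 0.11 = 0.15.
At the golden rule the marginal product of capital equals n+g+δ: 0.27·k^(0.27−1) = 0.15. Solving, k_gold = (0.27/0.15)^(1/0.73) ≈ 2.2371.
y_gold = 2.2371^0.27 ≈ 1.2428.
c_gold = y_gold − (n+g+δ)·k_gold = 1.2428 − 0.15·2.2371 ≈ 0.9073.

c_gold ≈ 0.907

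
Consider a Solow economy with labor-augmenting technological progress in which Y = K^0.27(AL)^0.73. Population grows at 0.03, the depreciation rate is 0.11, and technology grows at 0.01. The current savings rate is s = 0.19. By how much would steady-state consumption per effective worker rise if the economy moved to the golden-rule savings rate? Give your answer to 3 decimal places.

Δc ≈ 0.023

The effective depreciation rate is n + g + δ = 0.03 + 0.01 + 0.11 = 0.15.
Current steady state (s = 0.19): k* = (0.19/0.15)^(1/0.73) ≈ 1.3824, y* = 1.3824^0.27 ≈ 1.0914, c* = (1−0.19)·1.0914 ≈ 0.8840.
Golden rule sets MPK = n+g+δ: 0.27·k^(0.27−1) = 0.15, so k_gold = (0.27/0.15)^(1/0.73) ≈ 2.2371.
y_gold = 2.2371^0.27 ≈ 1.2428, c_gold = y_gold − 0.15·k_gold ≈ 0.9073.
Gain: Δc = 0.9073 − 0.8840 ≈ 0.0233.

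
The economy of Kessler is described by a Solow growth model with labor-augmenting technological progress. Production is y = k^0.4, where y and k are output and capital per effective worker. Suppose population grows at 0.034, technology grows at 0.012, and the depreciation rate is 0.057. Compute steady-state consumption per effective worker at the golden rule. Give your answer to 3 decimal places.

The effective depreciation rate is n + g + δ = 0.034 + 0.012 + 0.057 = 0.103.
Golden rule sets MPK = n+g+δ: 0.4·k^(0.4−1) = 0.103, so k_gold = (0.4/0.103)^(1/0.6) ≈ 9.5948.
y_gold = 9.5948^0.4 ≈ 2.4707.
c_gold = y_gold − (n+g+δ)·k_gold = 2.4707 − 0.103·9.5948 ≈ 1.4824.

c_gold ≈ 1.482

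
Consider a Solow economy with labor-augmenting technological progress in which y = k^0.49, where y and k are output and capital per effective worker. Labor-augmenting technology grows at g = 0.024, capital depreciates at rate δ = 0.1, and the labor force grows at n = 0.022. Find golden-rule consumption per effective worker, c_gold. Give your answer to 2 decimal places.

c_gold ≈ 1.63

Break-even investment rate: n + g + δ = 0.022 + 0.024 + 0.1 = 0.146.
Maximizing c = f(k) − (n+g+δ)·k gives f'(k) = n+g+δ, i.e. 0.49·k^(0.49−1) = 0.146, so k_gold = (0.49/0.146)^(1/0.51) ≈ 10.7415.
y_gold = 10.7415^0.49 ≈ 3.2005.
c_gold = y_gold − (n+g+δ)·k_gold = 3.2005 − 0.146·10.7415 ≈ 1.6323.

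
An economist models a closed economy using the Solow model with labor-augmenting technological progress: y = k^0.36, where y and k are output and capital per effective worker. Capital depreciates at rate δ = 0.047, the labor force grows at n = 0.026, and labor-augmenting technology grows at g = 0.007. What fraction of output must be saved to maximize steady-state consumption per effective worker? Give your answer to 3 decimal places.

The effective depreciation rate is n + g + δ = 0.026 + 0.007 + 0.047 = 0.08.
At the golden rule MPK = n+g+δ, and in any Cobb-Douglas steady state s = (n+g+δ)·k/y = MPK·k/y = capital's share 0.36.

s_gold = 0.360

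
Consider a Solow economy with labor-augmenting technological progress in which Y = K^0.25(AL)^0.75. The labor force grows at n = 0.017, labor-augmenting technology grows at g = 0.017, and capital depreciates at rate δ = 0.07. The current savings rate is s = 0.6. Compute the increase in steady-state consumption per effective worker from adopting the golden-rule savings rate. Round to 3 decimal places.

Δc ≈ 0.287

Break-even investment rate: n + g + δ = 0.017 + 0.017 + 0.07 = 0.104.
Current steady state (s = 0.6): k* = (0.6/0.104)^(1/0.75) ≈ 10.3472, y* = 10.3472^0.25 ≈ 1.7935, c* = (1−0.6)·1.7935 ≈ 0.7174.
Setting f'(k) = n+g+δ gives 0.25·k^(0.25−1) = 0.104, hence k_gold = (0.25/0.104)^(1/0.75) ≈ 3.2201.
y_gold = 3.2201^0.25 ≈ 1.3396, c_gold = y_gold − 0.104·k_gold ≈ 1.0047.
Gain: Δc = 1.0047 − 0.7174 ≈ 0.2873.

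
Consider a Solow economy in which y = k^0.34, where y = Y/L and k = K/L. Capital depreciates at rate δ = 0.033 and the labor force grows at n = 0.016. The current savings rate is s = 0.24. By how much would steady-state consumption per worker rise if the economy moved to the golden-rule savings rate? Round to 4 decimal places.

n + δ = 0.016 + 0.033 = 0.049.
Current steady state (s = 0.24): k* = (0.24/0.049)^(1/0.66) ≈ 11.1040, y* = 11.1040^0.34 ≈ 2.2671, c* = (1−0.24)·2.2671 ≈ 1.7230.
Golden rule sets MPK = n+δ: 0.34·k^(0.34−1) = 0.049, so k_gold = (0.34/0.049)^(1/0.66) ≈ 18.8222.
y_gold = 18.8222^0.34 ≈ 2.7126, c_gold = y_gold − 0.049·k_gold ≈ 1.7903.
Gain: Δc = 1.7903 − 1.7230 ≈ 0.0674.

Δc ≈ 0.0674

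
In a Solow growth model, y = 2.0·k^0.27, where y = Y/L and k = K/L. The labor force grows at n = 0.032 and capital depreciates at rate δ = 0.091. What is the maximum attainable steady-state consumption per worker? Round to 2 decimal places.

c_gold ≈ 2.52

n + δ = 0.032 + 0.091 = 0.123.
At the golden rule the marginal product of capital equals n+δ: 0.27·2.0·k^(0.27−1) = 0.123. Solving, k_gold = (0.27·2.0/0.123)^(1/0.73) ≈ 7.5879.
y_gold = 2.0·7.5879^0.27 ≈ 3.4567.
c_gold = y_gold − (n+δ)·k_gold = 3.4567 − 0.123·7.5879 ≈ 2.5234.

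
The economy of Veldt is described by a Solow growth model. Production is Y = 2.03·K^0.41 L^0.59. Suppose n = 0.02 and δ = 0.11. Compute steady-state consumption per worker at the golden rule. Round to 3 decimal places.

c_gold ≈ 4.352

The effective depreciation rate is n + δ = 0.02 + 0.11 = 0.13.
Maximizing c = f(k) − (n+δ)·k gives f'(k) = n+δ, i.e. 0.41·2.03·k^(0.41−1) = 0.13, so k_gold = (0.41·2.03/0.13)^(1/0.59) ≈ 23.2633.
y_gold = 2.03·23.2633^0.41 ≈ 7.3762.
c_gold = y_gold − (n+δ)·k_gold = 7.3762 − 0.13·23.2633 ≈ 4.3519.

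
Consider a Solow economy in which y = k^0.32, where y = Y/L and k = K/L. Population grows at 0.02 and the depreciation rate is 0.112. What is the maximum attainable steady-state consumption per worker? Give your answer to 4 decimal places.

c_gold ≈ 1.0315

Capital per worker breaks even when investment replaces (n + δ)·k; here n + δ = 0.132.
Setting f'(k) = n+δ gives 0.32·k^(0.32−1) = 0.132, hence k_gold = (0.32/0.132)^(1/0.68) ≈ 3.6775.
y_gold = 3.6775^0.32 ≈ 1.5170.
c_gold = y_gold − (n+δ)·k_gold = 1.5170 − 0.132·3.6775 ≈ 1.0315.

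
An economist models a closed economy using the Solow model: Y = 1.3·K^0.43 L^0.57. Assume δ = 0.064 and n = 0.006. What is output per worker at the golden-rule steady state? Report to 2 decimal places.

Break-even investment rate: n + δ = 0.006 + 0.064 = 0.07.
At the golden rule the marginal product of capital equals n+δ: 0.43·1.3·k^(0.43−1) = 0.07. Solving, k_gold = (0.43·1.3/0.07)^(1/0.57) ≈ 38.2831.
Output: y_gold = 1.3·k_gold^0.43 = 1.3·38.2831^0.43 ≈ 6.2321.

y_gold ≈ 6.23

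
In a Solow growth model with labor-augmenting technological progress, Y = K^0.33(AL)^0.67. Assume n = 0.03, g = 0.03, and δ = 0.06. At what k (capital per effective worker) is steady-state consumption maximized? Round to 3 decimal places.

k_gold ≈ 4.526

Break-even investment rate: n + g + δ = 0.03 + 0.03 + 0.06 = 0.12.
Golden rule sets MPK = n+g+δ: 0.33·k^(0.33−1) = 0.12, so k_gold = (0.33/0.12)^(1/0.67) ≈ 4.5261.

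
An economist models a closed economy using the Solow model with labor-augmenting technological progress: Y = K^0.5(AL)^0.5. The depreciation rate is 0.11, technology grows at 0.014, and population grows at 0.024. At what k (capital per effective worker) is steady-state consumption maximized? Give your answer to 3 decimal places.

n + g + δ = 0.024 + 0.014 + 0.11 = 0.148.
Golden rule sets MPK = n+g+δ: 0.5·k^(0.5−1) = 0.148, so k_gold = (0.5/0.148)^(1/0.5) ≈ 11.4134.

k_gold ≈ 11.413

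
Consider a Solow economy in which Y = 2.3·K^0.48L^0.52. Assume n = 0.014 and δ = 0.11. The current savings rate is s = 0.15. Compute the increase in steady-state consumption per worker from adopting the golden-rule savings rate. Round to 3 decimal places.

Δc ≈ 3.972

Capital per worker breaks even when investment replaces (n + δ)·k; here n + δ = 0.124.
Current steady state (s = 0.15): k* = (0.15·2.3/0.124)^(1/0.52) ≈ 7.1550, y* = 2.3·7.1550^0.48 ≈ 5.9148, c* = (1−0.15)·5.9148 ≈ 5.0276.
Golden rule sets MPK = n+δ: 0.48·2.3·k^(0.48−1) = 0.124, so k_gold = (0.48·2.3/0.124)^(1/0.52) ≈ 66.9966.
y_gold = 2.3·66.9966^0.48 ≈ 17.3075, c_gold = y_gold − 0.124·k_gold ≈ 8.9999.
Gain: Δc = 8.9999 − 5.0276 ≈ 3.9723.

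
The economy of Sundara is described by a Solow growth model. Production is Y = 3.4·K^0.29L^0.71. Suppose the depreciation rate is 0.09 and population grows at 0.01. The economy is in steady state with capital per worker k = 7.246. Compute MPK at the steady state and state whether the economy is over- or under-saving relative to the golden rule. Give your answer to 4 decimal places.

Capital per worker breaks even when investment replaces (n + δ)·k; here n + δ = 0.1.
MPK = 0.29·3.4·k^(0.29−1) = 0.29·3.4·7.246^(-0.71) ≈ 0.2417.
MPK > 0.1, so the economy is dynamically efficient (under-saving).

under-saving; MPK ≈ 0.2417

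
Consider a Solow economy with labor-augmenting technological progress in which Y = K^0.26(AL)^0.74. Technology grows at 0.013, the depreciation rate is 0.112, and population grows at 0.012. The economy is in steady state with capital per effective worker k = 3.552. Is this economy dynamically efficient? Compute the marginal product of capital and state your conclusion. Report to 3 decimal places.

dynamically inefficient; MPK ≈ 0.102

Break-even investment rate: n + g + δ = 0.012 + 0.013 + 0.112 = 0.137.
MPK = 0.26·k^(0.26−1) = 0.26·3.552^(-0.74) ≈ 0.1018.
MPK < 0.137, so the economy is dynamically inefficient (over-saving).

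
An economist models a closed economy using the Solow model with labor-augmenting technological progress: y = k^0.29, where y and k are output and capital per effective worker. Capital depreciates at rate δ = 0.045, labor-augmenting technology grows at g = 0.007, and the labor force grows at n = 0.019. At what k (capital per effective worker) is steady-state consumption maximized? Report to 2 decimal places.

Capital per effective worker breaks even when investment replaces (n + g + δ)·k; here n + g + δ = 0.071.
At the golden rule the marginal product of capital equals n+g+δ: 0.29·k^(0.29−1) = 0.071. Solving, k_gold = (0.29/0.071)^(1/0.71) ≈ 7.2570.

k_gold ≈ 7.26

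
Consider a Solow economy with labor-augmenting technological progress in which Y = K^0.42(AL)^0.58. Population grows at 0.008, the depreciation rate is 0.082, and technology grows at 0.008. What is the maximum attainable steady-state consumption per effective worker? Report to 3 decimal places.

Break-even investment rate: n + g + δ = 0.008 + 0.008 + 0.082 = 0.098.
At the golden rule the marginal product of capital equals n+g+δ: 0.42·k^(0.42−1) = 0.098. Solving, k_gold = (0.42/0.098)^(1/0.58) ≈ 12.2941.
y_gold = 12.2941^0.42 ≈ 2.8686.
c_gold = y_gold − (n+g+δ)·k_gold = 2.8686 − 0.098·12.2941 ≈ 1.6638.

c_gold ≈ 1.664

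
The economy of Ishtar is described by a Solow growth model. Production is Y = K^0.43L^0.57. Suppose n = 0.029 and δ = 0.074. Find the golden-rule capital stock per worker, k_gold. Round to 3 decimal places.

Capital per worker breaks even when investment replaces (n + δ)·k; here n + δ = 0.103.
Maximizing c = f(k) − (n+δ)·k gives f'(k) = n+δ, i.e. 0.43·k^(0.43−1) = 0.103, so k_gold = (0.43/0.103)^(1/0.57) ≈ 12.2695.

k_gold ≈ 12.269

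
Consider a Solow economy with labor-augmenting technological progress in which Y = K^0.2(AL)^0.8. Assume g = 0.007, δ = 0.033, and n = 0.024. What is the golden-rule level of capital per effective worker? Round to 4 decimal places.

The effective depreciation rate is n + g + δ = 0.024 + 0.007 + 0.033 = 0.064.
Setting f'(k) = n+g+δ gives 0.2·k^(0.2−1) = 0.064, hence k_gold = (0.2/0.064)^(1/0.8) ≈ 4.1549.

k_gold ≈ 4.1549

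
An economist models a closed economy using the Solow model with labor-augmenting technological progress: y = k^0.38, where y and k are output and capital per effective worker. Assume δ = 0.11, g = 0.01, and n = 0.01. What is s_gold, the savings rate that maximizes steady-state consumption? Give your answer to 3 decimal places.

Capital per effective worker breaks even when investment replaces (n + g + δ)·k; here n + g + δ = 0.13.
At the golden rule MPK = n+g+δ, and in any Cobb-Douglas steady state s = (n+g+δ)·k/y = MPK·k/y = capital's share 0.38.

s_gold = 0.380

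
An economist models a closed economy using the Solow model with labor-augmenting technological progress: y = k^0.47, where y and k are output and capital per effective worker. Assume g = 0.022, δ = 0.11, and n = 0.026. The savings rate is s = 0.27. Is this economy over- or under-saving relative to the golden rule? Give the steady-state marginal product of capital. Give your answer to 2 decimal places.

under-saving; MPK ≈ 0.28

The effective depreciation rate is n + g + δ = 0.026 + 0.022 + 0.11 = 0.158.
Steady-state k*: s·k^0.47 = 0.158·k gives k* = (0.27/0.158)^(1/0.53) ≈ 2.7483.
MPK = 0.47·2.7483^(-0.53) ≈ 0.2750.
MPK > n+g+δ = 0.158, so the economy is dynamically efficient (under-saving).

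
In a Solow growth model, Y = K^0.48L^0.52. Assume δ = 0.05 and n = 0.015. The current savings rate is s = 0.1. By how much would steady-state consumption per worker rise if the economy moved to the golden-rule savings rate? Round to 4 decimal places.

Capital per worker breaks even when investment replaces (n + δ)·k; here n + δ = 0.065.
Current steady state (s = 0.1): k* = (0.1/0.065)^(1/0.52) ≈ 2.2897, y* = 2.2897^0.48 ≈ 1.4883, c* = (1−0.1)·1.4883 ≈ 1.3395.
Setting f'(k) = n+δ gives 0.48·k^(0.48−1) = 0.065, hence k_gold = (0.48/0.065)^(1/0.52) ≈ 46.7586.
y_gold = 46.7586^0.48 ≈ 6.3319, c_gold = y_gold − 0.065·k_gold ≈ 3.2926.
Gain: Δc = 3.2926 − 1.3395 ≈ 1.9531.

Δc ≈ 1.9531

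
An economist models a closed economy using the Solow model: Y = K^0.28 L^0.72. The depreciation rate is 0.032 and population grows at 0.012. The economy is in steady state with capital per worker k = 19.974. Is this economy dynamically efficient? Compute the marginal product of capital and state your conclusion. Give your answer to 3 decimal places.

dynamically inefficient; MPK ≈ 0.032

The effective depreciation rate is n + δ = 0.012 + 0.032 = 0.044.
MPK = 0.28·k^(0.28−1) = 0.28·19.974^(-0.72) ≈ 0.0324.
MPK < 0.044, so the economy is dynamically inefficient (over-saving).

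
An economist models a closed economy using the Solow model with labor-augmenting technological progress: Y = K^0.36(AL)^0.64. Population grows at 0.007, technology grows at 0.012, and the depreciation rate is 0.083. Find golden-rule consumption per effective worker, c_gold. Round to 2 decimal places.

c_gold ≈ 1.30

n + g + δ = 0.007 + 0.012 + 0.083 = 0.102.
Setting f'(k) = n+g+δ gives 0.36·k^(0.36−1) = 0.102, hence k_gold = (0.36/0.102)^(1/0.64) ≈ 7.1744.
y_gold = 7.1744^0.36 ≈ 2.0327.
c_gold = y_gold − (n+g+δ)·k_gold = 2.0327 − 0.102·7.1744 ≈ 1.3010.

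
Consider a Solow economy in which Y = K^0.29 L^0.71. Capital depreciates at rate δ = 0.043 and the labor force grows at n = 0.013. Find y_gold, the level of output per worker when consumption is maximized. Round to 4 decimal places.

Break-even investment rate: n + δ = 0.013 + 0.043 = 0.056.
Setting f'(k) = n+δ gives 0.29·k^(0.29−1) = 0.056, hence k_gold = (0.29/0.056)^(1/0.71) ≈ 10.1375.
Output: y_gold = k_gold^0.29 = 10.1375^0.29 ≈ 1.9576.

y_gold ≈ 1.9576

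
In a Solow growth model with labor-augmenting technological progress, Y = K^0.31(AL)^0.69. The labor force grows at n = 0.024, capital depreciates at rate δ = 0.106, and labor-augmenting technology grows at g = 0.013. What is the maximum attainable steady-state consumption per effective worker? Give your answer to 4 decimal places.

Capital per effective worker breaks even when investment replaces (n + g + δ)·k; here n + g + δ = 0.143.
Golden rule sets MPK = n+g+δ: 0.31·k^(0.31−1) = 0.143, so k_gold = (0.31/0.143)^(1/0.69) ≈ 3.0690.
y_gold = 3.0690^0.31 ≈ 1.4157.
c_gold = y_gold − (n+g+δ)·k_gold = 1.4157 − 0.143·3.0690 ≈ 0.9768.

c_gold ≈ 0.9768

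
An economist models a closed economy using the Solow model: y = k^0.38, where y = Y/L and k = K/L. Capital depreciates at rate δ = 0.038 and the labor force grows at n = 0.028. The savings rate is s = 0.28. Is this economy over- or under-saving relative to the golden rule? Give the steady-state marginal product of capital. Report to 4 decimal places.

under-saving; MPK ≈ 0.0896

The effective depreciation rate is n + δ = 0.028 + 0.038 = 0.066.
Steady-state k*: s·k^0.38 = 0.066·k gives k* = (0.28/0.066)^(1/0.62) ≈ 10.2868.
MPK = 0.38·10.2868^(-0.62) ≈ 0.0896.
MPK > n+δ = 0.066, so the economy is dynamically efficient (under-saving).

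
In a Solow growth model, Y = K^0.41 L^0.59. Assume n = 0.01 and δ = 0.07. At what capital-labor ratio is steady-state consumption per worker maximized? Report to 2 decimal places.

Break-even investment rate: n + δ = 0.01 + 0.07 = 0.08.
Setting f'(k) = n+δ gives 0.41·k^(0.41−1) = 0.08, hence k_gold = (0.41/0.08)^(1/0.59) ≈ 15.9541.

k_gold ≈ 15.95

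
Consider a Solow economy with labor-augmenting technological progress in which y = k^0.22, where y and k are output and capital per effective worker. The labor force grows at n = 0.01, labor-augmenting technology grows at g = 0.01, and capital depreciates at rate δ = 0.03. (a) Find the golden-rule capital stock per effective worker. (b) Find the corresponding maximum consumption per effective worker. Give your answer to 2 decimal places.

(a) k_gold ≈ 6.68; (b) c_gold ≈ 1.18

n + g + δ = 0.01 + 0.01 + 0.03 = 0.05.
Setting f'(k) = n+g+δ gives 0.22·k^(0.22−1) = 0.05, hence k_gold = (0.22/0.05)^(1/0.78) ≈ 6.6825.
y_gold = 6.6825^0.22 ≈ 1.5188; c_gold = y_gold − 0.05·k_gold ≈ 1.1846.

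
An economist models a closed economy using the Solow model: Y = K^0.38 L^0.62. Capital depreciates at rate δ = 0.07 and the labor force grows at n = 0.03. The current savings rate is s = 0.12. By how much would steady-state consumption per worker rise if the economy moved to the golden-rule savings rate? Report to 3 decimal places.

n + δ = 0.03 + 0.07 = 0.1.
Current steady state (s = 0.12): k* = (0.12/0.1)^(1/0.62) ≈ 1.3419, y* = 1.3419^0.38 ≈ 1.1182, c* = (1−0.12)·1.1182 ≈ 0.9840.
At the golden rule the marginal product of capital equals n+δ: 0.38·k^(0.38−1) = 0.1. Solving, k_gold = (0.38/0.1)^(1/0.62) ≈ 8.6126.
y_gold = 8.6126^0.38 ≈ 2.2665, c_gold = y_gold − 0.1·k_gold ≈ 1.4052.
Gain: Δc = 1.4052 − 0.9840 ≈ 0.4212.

Δc ≈ 0.421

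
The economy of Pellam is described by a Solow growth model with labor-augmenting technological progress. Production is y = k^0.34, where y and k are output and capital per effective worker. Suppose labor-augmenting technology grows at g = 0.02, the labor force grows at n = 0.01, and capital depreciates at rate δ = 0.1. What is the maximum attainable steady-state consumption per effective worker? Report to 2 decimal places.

c_gold ≈ 1.08

Break-even investment rate: n + g + δ = 0.01 + 0.02 + 0.1 = 0.13.
At the golden rule the marginal product of capital equals n+g+δ: 0.34·k^(0.34−1) = 0.13. Solving, k_gold = (0.34/0.13)^(1/0.66) ≈ 4.2917.
y_gold = 4.2917^0.34 ≈ 1.6409.
c_gold = y_gold − (n+g+δ)·k_gold = 1.6409 − 0.13·4.2917 ≈ 1.0830.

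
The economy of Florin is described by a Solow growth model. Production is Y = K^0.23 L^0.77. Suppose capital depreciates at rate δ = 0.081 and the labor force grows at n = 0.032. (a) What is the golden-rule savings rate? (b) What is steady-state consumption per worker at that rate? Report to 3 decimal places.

Capital per worker breaks even when investment replaces (n + δ)·k; here n + δ = 0.113.
For Cobb-Douglas, s_gold equals capital's share: s_gold = 0.23.
At the golden rule the marginal product of capital equals n+δ: 0.23·k^(0.23−1) = 0.113. Solving, k_gold = (0.23/0.113)^(1/0.77) ≈ 2.5168.
y_gold = 2.5168^0.23 ≈ 1.2365; c_gold = (1−0.23)·y_gold ≈ 0.9521.

(a) s_gold = 0.230; (b) c_gold ≈ 0.952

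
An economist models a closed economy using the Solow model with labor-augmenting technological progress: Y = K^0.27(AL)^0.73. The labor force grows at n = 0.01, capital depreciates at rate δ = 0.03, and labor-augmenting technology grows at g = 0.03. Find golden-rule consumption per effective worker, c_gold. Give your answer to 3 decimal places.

Capital per effective worker breaks even when investment replaces (n + g + δ)·k; here n + g + δ = 0.07.
At the golden rule the marginal product of capital equals n+g+δ: 0.27·k^(0.27−1) = 0.07. Solving, k_gold = (0.27/0.07)^(1/0.73) ≈ 6.3548.
y_gold = 6.3548^0.27 ≈ 1.6475.
c_gold = y_gold − (n+g+δ)·k_gold = 1.6475 − 0.07·6.3548 ≈ 1.2027.

c_gold ≈ 1.203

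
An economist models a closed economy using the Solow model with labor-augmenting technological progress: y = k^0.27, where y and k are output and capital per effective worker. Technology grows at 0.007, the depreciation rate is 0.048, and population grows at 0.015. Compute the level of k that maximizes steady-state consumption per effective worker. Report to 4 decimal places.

Break-even investment rate: n + g + δ = 0.015 + 0.007 + 0.048 = 0.07.
Setting f'(k) = n+g+δ gives 0.27·k^(0.27−1) = 0.07, hence k_gold = (0.27/0.07)^(1/0.73) ≈ 6.3548.

k_gold ≈ 6.3548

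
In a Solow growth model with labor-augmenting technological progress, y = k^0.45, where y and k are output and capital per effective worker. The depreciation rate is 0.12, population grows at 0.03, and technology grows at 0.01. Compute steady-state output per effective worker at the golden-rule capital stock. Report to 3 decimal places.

y_gold ≈ 2.330

Break-even investment rate: n + g + δ = 0.03 + 0.01 + 0.12 = 0.16.
Maximizing c = f(k) − (n+g+δ)·k gives f'(k) = n+g+δ, i.e. 0.45·k^(0.45−1) = 0.16, so k_gold = (0.45/0.16)^(1/0.55) ≈ 6.5544.
Output: y_gold = k_gold^0.45 = 6.5544^0.45 ≈ 2.3304.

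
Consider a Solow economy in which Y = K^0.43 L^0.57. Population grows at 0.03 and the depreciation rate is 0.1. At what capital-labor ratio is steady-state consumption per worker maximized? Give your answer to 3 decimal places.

k_gold ≈ 8.155

Break-even investment rate: n + δ = 0.03 + 0.1 = 0.13.
At the golden rule the marginal product of capital equals n+δ: 0.43·k^(0.43−1) = 0.13. Solving, k_gold = (0.43/0.13)^(1/0.57) ≈ 8.1554.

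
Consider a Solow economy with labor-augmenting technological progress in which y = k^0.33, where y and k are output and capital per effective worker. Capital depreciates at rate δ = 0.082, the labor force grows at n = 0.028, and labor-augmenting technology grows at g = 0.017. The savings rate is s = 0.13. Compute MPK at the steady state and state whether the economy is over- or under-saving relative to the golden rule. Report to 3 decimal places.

The effective depreciation rate is n + g + δ = 0.028 + 0.017 + 0.082 = 0.127.
Steady-state k*: s·k^0.33 = 0.127·k gives k* = (0.13/0.127)^(1/0.67) ≈ 1.0355.
MPK = 0.33·1.0355^(-0.67) ≈ 0.3224.
MPK > n+g+δ = 0.127, so the economy is dynamically efficient (under-saving).

under-saving; MPK ≈ 0.322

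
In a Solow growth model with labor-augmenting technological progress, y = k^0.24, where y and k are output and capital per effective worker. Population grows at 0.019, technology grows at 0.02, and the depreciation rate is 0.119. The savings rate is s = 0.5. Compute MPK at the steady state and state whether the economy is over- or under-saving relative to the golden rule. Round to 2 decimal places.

over-saving; MPK ≈ 0.08

n + g + δ = 0.019 + 0.02 + 0.119 = 0.158.
Steady-state k*: s·k^0.24 = 0.158·k gives k* = (0.5/0.158)^(1/0.76) ≈ 4.5531.
MPK = 0.24·4.5531^(-0.76) ≈ 0.0758.
MPK < n+g+δ = 0.158, so the economy is dynamically inefficient (over-saving).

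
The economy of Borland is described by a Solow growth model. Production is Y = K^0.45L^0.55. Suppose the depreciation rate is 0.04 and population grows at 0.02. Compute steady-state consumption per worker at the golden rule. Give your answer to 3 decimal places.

c_gold ≈ 2.860

n + δ = 0.02 + 0.04 = 0.06.
Golden rule sets MPK = n+δ: 0.45·k^(0.45−1) = 0.06, so k_gold = (0.45/0.06)^(1/0.55) ≈ 38.9960.
y_gold = 38.9960^0.45 ≈ 5.1995.
c_gold = y_gold − (n+δ)·k_gold = 5.1995 − 0.06·38.9960 ≈ 2.8597.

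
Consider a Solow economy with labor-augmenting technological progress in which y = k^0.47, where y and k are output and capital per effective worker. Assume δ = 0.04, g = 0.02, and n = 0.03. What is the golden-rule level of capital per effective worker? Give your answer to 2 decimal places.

Break-even investment rate: n + g + δ = 0.03 + 0.02 + 0.04 = 0.09.
At the golden rule the marginal product of capital equals n+g+δ: 0.47·k^(0.47−1) = 0.09. Solving, k_gold = (0.47/0.09)^(1/0.53) ≈ 22.6175.

k_gold ≈ 22.62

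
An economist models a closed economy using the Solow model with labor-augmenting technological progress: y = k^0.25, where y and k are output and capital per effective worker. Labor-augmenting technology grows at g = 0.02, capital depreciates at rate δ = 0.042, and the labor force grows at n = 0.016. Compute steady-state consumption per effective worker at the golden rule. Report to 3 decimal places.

The effective depreciation rate is n + g + δ = 0.016 + 0.02 + 0.042 = 0.078.
Setting f'(k) = n+g+δ gives 0.25·k^(0.25−1) = 0.078, hence k_gold = (0.25/0.078)^(1/0.75) ≈ 4.7256.
y_gold = 4.7256^0.25 ≈ 1.4744.
c_gold = y_gold − (n+g+δ)·k_gold = 1.4744 − 0.078·4.7256 ≈ 1.1058.

c_gold ≈ 1.106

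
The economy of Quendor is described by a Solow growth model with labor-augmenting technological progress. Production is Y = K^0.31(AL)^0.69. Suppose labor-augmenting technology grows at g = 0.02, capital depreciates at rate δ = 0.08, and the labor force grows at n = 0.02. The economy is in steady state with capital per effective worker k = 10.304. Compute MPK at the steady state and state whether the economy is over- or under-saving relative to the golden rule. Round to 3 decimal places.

Break-even investment rate: n + g + δ = 0.02 + 0.02 + 0.08 = 0.12.
MPK = 0.31·k^(0.31−1) = 0.31·10.304^(-0.69) ≈ 0.0620.
MPK < 0.12, so the economy is dynamically inefficient (over-saving).

over-saving; MPK ≈ 0.062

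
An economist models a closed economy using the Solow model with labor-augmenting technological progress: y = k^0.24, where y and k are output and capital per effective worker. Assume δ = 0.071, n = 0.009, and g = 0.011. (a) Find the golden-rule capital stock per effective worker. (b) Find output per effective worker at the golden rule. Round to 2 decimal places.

(a) k_gold ≈ 3.58; (b) y_gold ≈ 1.36

n + g + δ = 0.009 + 0.011 + 0.071 = 0.091.
At the golden rule the marginal product of capital equals n+g+δ: 0.24·k^(0.24−1) = 0.091. Solving, k_gold = (0.24/0.091)^(1/0.76) ≈ 3.5824.
y_gold = 3.5824^0.24 ≈ 1.3583.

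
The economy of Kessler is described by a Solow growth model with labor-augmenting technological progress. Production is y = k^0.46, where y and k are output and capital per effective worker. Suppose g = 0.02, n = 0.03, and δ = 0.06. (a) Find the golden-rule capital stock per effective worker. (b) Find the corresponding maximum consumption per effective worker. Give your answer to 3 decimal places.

(a) k_gold ≈ 14.147; (b) c_gold ≈ 1.827

Capital per effective worker breaks even when investment replaces (n + g + δ)·k; here n + g + δ = 0.11.
At the golden rule the marginal product of capital equals n+g+δ: 0.46·k^(0.46−1) = 0.11. Solving, k_gold = (0.46/0.11)^(1/0.54) ≈ 14.1474.
y_gold = 14.1474^0.46 ≈ 3.3831; c_gold = y_gold − 0.11·k_gold ≈ 1.8269.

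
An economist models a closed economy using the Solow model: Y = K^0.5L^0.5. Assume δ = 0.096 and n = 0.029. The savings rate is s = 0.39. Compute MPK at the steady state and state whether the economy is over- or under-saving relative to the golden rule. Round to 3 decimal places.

Capital per worker breaks even when investment replaces (n + δ)·k; here n + δ = 0.125.
Steady-state k*: s·k^0.5 = 0.125·k gives k* = (0.39/0.125)^(1/0.5) ≈ 9.7344.
MPK = 0.5·9.7344^(-0.5) ≈ 0.1603.
MPK > n+δ = 0.125, so the economy is dynamically efficient (under-saving).

under-saving; MPK ≈ 0.160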